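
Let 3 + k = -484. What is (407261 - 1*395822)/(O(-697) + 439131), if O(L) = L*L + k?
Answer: 1271/102717 ≈ 0.012374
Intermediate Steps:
k = -487 (k = -3 - 484 = -487)
O(L) = -487 + L² (O(L) = L*L - 487 = L² - 487 = -487 + L²)
(407261 - 1*395822)/(O(-697) + 439131) = (407261 - 1*395822)/((-487 + (-697)²) + 439131) = (407261 - 395822)/((-487 + 485809) + 439131) = 11439/(485322 + 439131) = 11439/924453 = 11439*(1/924453) = 1271/102717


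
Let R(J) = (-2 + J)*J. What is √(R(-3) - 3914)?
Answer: I*√3899 ≈ 62.442*I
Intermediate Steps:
R(J) = J*(-2 + J)
√(R(-3) - 3914) = √(-3*(-2 - 3) - 3914) = √(-3*(-5) - 3914) = √(15 - 3914) = √(-3899) = I*√3899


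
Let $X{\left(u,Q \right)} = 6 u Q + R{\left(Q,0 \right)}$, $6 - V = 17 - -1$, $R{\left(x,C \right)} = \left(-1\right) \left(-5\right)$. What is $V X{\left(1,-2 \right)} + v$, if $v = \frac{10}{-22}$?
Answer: $\frac{919}{11} \approx 83.545$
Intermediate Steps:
$R{\left(x,C \right)} = 5$
$V = -12$ ($V = 6 - \left(17 - -1\right) = 6 - \left(17 + 1\right) = 6 - 18 = -12$)
$X{\left(u,Q \right)} = 5 + 6 Q u$ ($X{\left(u,Q \right)} = 6 u Q + 5 = 6 Q u + 5 = 5 + 6 Q u$)
$v = - \frac{5}{11}$ ($v = 10 \left(- \frac{1}{22}\right) = - \frac{5}{11} \approx -0.45455$)
$V X{\left(1,-2 \right)} + v = - 12 \left(5 + 6 \left(-2\right) 1\right) - \frac{5}{11} = - 12 \left(5 - 12\right) - \frac{5}{11} = \left(-12\right) \left(-7\right) - \frac{5}{11} = 84 - \frac{5}{11} = \frac{919}{11}$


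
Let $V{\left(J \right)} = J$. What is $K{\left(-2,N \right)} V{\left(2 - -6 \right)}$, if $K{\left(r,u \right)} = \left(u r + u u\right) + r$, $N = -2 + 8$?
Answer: $176$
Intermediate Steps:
$N = 6$
$K{\left(r,u \right)} = r + u^{2} + r u$ ($K{\left(r,u \right)} = \left(r u + u^{2}\right) + r = \left(u^{2} + r u\right) + r = r + u^{2} + r u$)
$K{\left(-2,N \right)} V{\left(2 - -6 \right)} = \left(-2 + 6^{2} - 12\right) \left(2 - -6\right) = \left(-2 + 36 - 12\right) \left(2 + 6\right) = 22 \cdot 8 = 176$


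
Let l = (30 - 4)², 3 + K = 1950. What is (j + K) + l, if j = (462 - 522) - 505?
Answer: 2058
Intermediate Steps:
j = -565 (j = -60 - 505 = -565)
K = 1947 (K = -3 + 1950 = 1947)
l = 676 (l = 26² = 676)
(j + K) + l = (-565 + 1947) + 676 = 1382 + 676 = 2058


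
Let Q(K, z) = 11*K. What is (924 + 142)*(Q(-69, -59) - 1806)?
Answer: -2734290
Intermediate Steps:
(924 + 142)*(Q(-69, -59) - 1806) = (924 + 142)*(11*(-69) - 1806) = 1066*(-759 - 1806) = 1066*(-2565) = -2734290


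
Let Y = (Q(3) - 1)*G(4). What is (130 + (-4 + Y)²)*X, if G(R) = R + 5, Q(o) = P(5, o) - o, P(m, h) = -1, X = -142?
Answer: -359402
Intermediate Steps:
Q(o) = -1 - o
G(R) = 5 + R
Y = -45 (Y = ((-1 - 1*3) - 1)*(5 + 4) = ((-1 - 3) - 1)*9 = (-4 - 1)*9 = -5*9 = -45)
(130 + (-4 + Y)²)*X = (130 + (-4 - 45)²)*(-142) = (130 + (-49)²)*(-142) = (130 + 2401)*(-142) = 2531*(-142) = -359402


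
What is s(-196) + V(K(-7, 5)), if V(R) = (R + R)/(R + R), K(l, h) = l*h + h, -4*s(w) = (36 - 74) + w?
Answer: 119/2 ≈ 59.500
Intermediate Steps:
s(w) = 19/2 - w/4 (s(w) = -((36 - 74) + w)/4 = -(-38 + w)/4 = 19/2 - w/4)
K(l, h) = h + h*l (K(l, h) = h*l + h = h + h*l)
V(R) = 1 (V(R) = (2*R)/((2*R)) = (2*R)*(1/(2*R)) = 1)
s(-196) + V(K(-7, 5)) = (19/2 - 1/4*(-196)) + 1 = (19/2 + 49) + 1 = 117/2 + 1 = 119/2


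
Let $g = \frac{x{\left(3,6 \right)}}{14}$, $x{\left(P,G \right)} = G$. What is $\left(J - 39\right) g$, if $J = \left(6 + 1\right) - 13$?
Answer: $- \frac{135}{7} \approx -19.286$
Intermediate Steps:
$J = -6$ ($J = 7 - 13 = -6$)
$g = \frac{3}{7}$ ($g = \frac{6}{14} = 6 \cdot \frac{1}{14} = \frac{3}{7} \approx 0.42857$)
$\left(J - 39\right) g = \left(-6 - 39\right) \frac{3}{7} = \left(-45\right) \frac{3}{7} = - \frac{135}{7}$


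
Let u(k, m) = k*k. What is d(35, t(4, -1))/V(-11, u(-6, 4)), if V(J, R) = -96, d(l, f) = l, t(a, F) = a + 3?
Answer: -35/96 ≈ -0.36458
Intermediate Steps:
t(a, F) = 3 + a
u(k, m) = k**2
d(35, t(4, -1))/V(-11, u(-6, 4)) = 35/(-96) = 35*(-1/96) = -35/96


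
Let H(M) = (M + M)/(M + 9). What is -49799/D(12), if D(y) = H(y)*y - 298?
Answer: 348593/1990 ≈ 175.17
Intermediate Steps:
H(M) = 2*M/(9 + M) (H(M) = (2*M)/(9 + M) = 2*M/(9 + M))
D(y) = -298 + 2*y**2/(9 + y) (D(y) = (2*y/(9 + y))*y - 298 = 2*y**2/(9 + y) - 298 = -298 + 2*y**2/(9 + y))
-49799/D(12) = -49799*(9 + 12)/(2*(-1341 + 12**2 - 149*12)) = -49799*21/(2*(-1341 + 144 - 1788)) = -49799/(2*(1/21)*(-2985)) = -49799/(-1990/7) = -49799*(-7/1990) = 348593/1990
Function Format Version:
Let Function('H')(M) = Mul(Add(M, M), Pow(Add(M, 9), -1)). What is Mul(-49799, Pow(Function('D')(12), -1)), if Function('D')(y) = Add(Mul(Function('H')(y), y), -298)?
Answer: Rational(348593, 1990) ≈ 175.17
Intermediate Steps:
Function('H')(M) = Mul(2, M, Pow(Add(9, M), -1)) (Function('H')(M) = Mul(Mul(2, M), Pow(Add(9, M), -1)) = Mul(2, M, Pow(Add(9, M), -1)))
Function('D')(y) = Add(-298, Mul(2, Pow(y, 2), Pow(Add(9, y), -1))) (Function('D')(y) = Add(Mul(Mul(2, y, Pow(Add(9, y), -1)), y), -298) = Add(Mul(2, Pow(y, 2), Pow(Add(9, y), -1)), -298) = Add(-298, Mul(2, Pow(y, 2), Pow(Add(9, y), -1))))
Mul(-49799, Pow(Function('D')(12), -1)) = Mul(-49799, Pow(Mul(2, Pow(Add(9, 12), -1), Add(-1341, Pow(12, 2), Mul(-149, 12))), -1)) = Mul(-49799, Pow(Mul(2, Pow(21, -1), Add(-1341, 144, -1788)), -1)) = Mul(-49799, Pow(Mul(2, Rational(1, 21), -2985), -1)) = Mul(-49799, Pow(Rational(-1990, 7), -1)) = Mul(-49799, Rational(-7, 1990)) = Rational(348593, 1990)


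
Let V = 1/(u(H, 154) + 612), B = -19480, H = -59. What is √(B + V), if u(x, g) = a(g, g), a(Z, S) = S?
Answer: I*√11430006114/766 ≈ 139.57*I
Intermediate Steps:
u(x, g) = g
V = 1/766 (V = 1/(154 + 612) = 1/766 ≈ 0.0013055)
√(B + V) = √(-19480 + 1/766) = √(-14921679/766) = I*√11430006114/766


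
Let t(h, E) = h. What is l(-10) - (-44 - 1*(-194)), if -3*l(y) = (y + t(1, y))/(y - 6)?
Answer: -2403/16 ≈ -150.19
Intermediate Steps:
l(y) = -(1 + y)/(3*(-6 + y)) (l(y) = -(y + 1)/(3*(y - 6)) = -(1 + y)/(3*(-6 + y)))
l(-10) - (-44 - 1*(-194)) = (-1 - 1*(-10))/(3*(-6 - 10)) - (-44 - 1*(-194)) = (⅓)*(-1 + 10)/(-16) - (-44 + 194) = (⅓)*(-1/16)*9 - 1*150 = -3/16 - 150 = -2403/16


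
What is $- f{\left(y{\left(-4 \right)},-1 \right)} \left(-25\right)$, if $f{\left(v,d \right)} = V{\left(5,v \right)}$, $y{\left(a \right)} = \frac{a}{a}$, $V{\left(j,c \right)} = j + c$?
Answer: $150$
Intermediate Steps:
$V{\left(j,c \right)} = c + j$
$y{\left(a \right)} = 1$
$f{\left(v,d \right)} = 5 + v$ ($f{\left(v,d \right)} = v + 5 = 5 + v$)
$- f{\left(y{\left(-4 \right)},-1 \right)} \left(-25\right) = - (5 + 1) \left(-25\right) = \left(-1\right) 6 \left(-25\right) = \left(-6\right) \left(-25\right) = 150$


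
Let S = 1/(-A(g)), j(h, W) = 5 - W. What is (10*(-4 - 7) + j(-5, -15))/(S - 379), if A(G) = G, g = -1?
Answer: 5/21 ≈ 0.23810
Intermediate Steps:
S = 1 (S = 1/(-1*(-1)) = 1/1 = 1)
(10*(-4 - 7) + j(-5, -15))/(S - 379) = (10*(-4 - 7) + (5 - 1*(-15)))/(1 - 379) = (10*(-11) + (5 + 15))/(-378) = (-110 + 20)*(-1/378) = -90*(-1/378) = 5/21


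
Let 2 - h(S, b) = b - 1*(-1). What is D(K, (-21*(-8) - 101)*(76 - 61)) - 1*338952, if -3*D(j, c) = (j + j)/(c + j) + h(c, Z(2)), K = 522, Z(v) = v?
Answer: -517579543/1527 ≈ -3.3895e+5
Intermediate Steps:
h(S, b) = 1 - b (h(S, b) = 2 - (b - 1*(-1)) = 2 - (b + 1) = 2 - (1 + b) = 2 + (-1 - b) = 1 - b)
D(j, c) = ⅓ - 2*j/(3*(c + j)) (D(j, c) = -((j + j)/(c + j) + (1 - 1*2))/3 = -((2*j)/(c + j) + (1 - 2))/3 = -(2*j/(c + j) - 1)/3 = -(-1 + 2*j/(c + j))/3 = ⅓ - 2*j/(3*(c + j)))
D(K, (-21*(-8) - 101)*(76 - 61)) - 1*338952 = ((-21*(-8) - 101)*(76 - 61) - 1*522)/(3*((-21*(-8) - 101)*(76 - 61) + 522)) - 1*338952 = ((168 - 101)*15 - 522)/(3*((168 - 101)*15 + 522)) - 338952 = (67*15 - 522)/(3*(67*15 + 522)) - 338952 = (1005 - 522)/(3*(1005 + 522)) - 338952 = (⅓)*483/1527 - 338952 = (⅓)*(1/1527)*483 - 338952 = 161/1527 - 338952 = -517579543/1527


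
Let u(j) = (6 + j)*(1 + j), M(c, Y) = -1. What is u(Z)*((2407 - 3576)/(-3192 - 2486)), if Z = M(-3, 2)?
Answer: 0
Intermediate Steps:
Z = -1
u(j) = (1 + j)*(6 + j)
u(Z)*((2407 - 3576)/(-3192 - 2486)) = (6 + (-1)² + 7*(-1))*((2407 - 3576)/(-3192 - 2486)) = (6 + 1 - 7)*(-1169/(-5678)) = 0*(-1169*(-1/5678)) = 0*(7/34) = 0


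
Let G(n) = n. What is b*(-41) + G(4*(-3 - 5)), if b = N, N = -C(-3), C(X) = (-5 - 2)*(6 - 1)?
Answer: -1467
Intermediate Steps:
C(X) = -35 (C(X) = -7*5 = -35)
N = 35 (N = -1*(-35) = 35)
b = 35
b*(-41) + G(4*(-3 - 5)) = 35*(-41) + 4*(-3 - 5) = -1435 + 4*(-8) = -1435 - 32 = -1467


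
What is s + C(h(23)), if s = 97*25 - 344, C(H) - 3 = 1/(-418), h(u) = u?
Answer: 871111/418 ≈ 2084.0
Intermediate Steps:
C(H) = 1253/418 (C(H) = 3 + 1/(-418) = 3 - 1/418 = 1253/418)
s = 2081 (s = 2425 - 344 = 2081)
s + C(h(23)) = 2081 + 1253/418 = 871111/418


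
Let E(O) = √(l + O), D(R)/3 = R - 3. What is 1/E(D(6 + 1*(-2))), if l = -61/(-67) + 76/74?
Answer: √210715/1020 ≈ 0.45004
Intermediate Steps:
l = 4803/2479 (l = -61*(-1/67) + 76*(1/74) = 61/67 + 38/37 = 4803/2479 ≈ 1.9375)
D(R) = -9 + 3*R (D(R) = 3*(R - 3) = 3*(-3 + R) = -9 + 3*R)
E(O) = √(4803/2479 + O)
1/E(D(6 + 1*(-2))) = 1/(√(11906637 + 6145441*(-9 + 3*(6 + 1*(-2))))/2479) = 1/(√(11906637 + 6145441*(-9 + 3*(6 - 2)))/2479) = 1/(√(11906637 + 6145441*(-9 + 3*4))/2479) = 1/(√(11906637 + 6145441*(-9 + 12))/2479) = 1/(√(11906637 + 6145441*3)/2479) = 1/(√(11906637 + 18436323)/2479) = 1/(√30342960/2479) = 1/((12*√210715)/2479) = 1/(12*√210715/2479) = √210715/1020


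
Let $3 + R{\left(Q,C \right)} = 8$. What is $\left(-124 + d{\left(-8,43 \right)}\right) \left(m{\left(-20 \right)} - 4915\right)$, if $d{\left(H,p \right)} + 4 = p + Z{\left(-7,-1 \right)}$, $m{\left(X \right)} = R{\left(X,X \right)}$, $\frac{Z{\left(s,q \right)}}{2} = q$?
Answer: $427170$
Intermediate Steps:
$R{\left(Q,C \right)} = 5$ ($R{\left(Q,C \right)} = -3 + 8 = 5$)
$Z{\left(s,q \right)} = 2 q$
$m{\left(X \right)} = 5$
$d{\left(H,p \right)} = -6 + p$ ($d{\left(H,p \right)} = -4 + \left(p + 2 \left(-1\right)\right) = -4 + \left(p - 2\right) = -4 + \left(-2 + p\right) = -6 + p$)
$\left(-124 + d{\left(-8,43 \right)}\right) \left(m{\left(-20 \right)} - 4915\right) = \left(-124 + \left(-6 + 43\right)\right) \left(5 - 4915\right) = \left(-124 + 37\right) \left(-4910\right) = \left(-87\right) \left(-4910\right) = 427170$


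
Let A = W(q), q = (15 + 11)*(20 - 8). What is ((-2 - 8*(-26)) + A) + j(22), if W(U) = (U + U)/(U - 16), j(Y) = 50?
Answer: 9550/37 ≈ 258.11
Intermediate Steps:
q = 312 (q = 26*12 = 312)
W(U) = 2*U/(-16 + U) (W(U) = (2*U)/(-16 + U) = 2*U/(-16 + U))
A = 78/37 (A = 2*312/(-16 + 312) = 2*312/296 = 2*312*(1/296) = 78/37 ≈ 2.1081)
((-2 - 8*(-26)) + A) + j(22) = ((-2 - 8*(-26)) + 78/37) + 50 = ((-2 + 208) + 78/37) + 50 = (206 + 78/37) + 50 = 7700/37 + 50 = 9550/37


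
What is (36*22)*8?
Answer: 6336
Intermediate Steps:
(36*22)*8 = 792*8 = 6336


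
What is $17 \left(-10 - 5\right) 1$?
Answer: $-255$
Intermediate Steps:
$17 \left(-10 - 5\right) 1 = 17 \left(-15\right) 1 = \left(-255\right) 1 = -255$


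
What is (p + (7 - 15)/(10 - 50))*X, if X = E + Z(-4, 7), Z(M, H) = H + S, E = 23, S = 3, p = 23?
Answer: 3828/5 ≈ 765.60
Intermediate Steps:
Z(M, H) = 3 + H (Z(M, H) = H + 3 = 3 + H)
X = 33 (X = 23 + (3 + 7) = 23 + 10 = 33)
(p + (7 - 15)/(10 - 50))*X = (23 + (7 - 15)/(10 - 50))*33 = (23 - 8/(-40))*33 = (23 - 8*(-1/40))*33 = (23 + ⅕)*33 = (116/5)*33 = 3828/5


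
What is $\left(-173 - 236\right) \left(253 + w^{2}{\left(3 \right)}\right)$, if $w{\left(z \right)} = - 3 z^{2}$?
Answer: $-401638$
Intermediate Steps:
$\left(-173 - 236\right) \left(253 + w^{2}{\left(3 \right)}\right) = \left(-173 - 236\right) \left(253 + \left(- 3 \cdot 3^{2}\right)^{2}\right) = - 409 \left(253 + \left(\left(-3\right) 9\right)^{2}\right) = - 409 \left(253 + \left(-27\right)^{2}\right) = - 409 \left(253 + 729\right) = \left(-409\right) 982 = -401638$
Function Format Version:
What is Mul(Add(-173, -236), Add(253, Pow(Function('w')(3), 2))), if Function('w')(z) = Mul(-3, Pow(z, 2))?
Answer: -401638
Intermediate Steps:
Mul(Add(-173, -236), Add(253, Pow(Function('w')(3), 2))) = Mul(Add(-173, -236), Add(253, Pow(Mul(-3, Pow(3, 2)), 2))) = Mul(-409, Add(253, Pow(Mul(-3, 9), 2))) = Mul(-409, Add(253, Pow(-27, 2))) = Mul(-409, Add(253, 729)) = Mul(-409, 982) = -401638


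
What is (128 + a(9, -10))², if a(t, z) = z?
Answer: 13924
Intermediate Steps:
(128 + a(9, -10))² = (128 - 10)² = 118² = 13924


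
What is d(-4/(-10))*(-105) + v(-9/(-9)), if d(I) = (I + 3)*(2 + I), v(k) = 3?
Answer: -4269/5 ≈ -853.80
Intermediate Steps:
d(I) = (2 + I)*(3 + I) (d(I) = (3 + I)*(2 + I) = (2 + I)*(3 + I))
d(-4/(-10))*(-105) + v(-9/(-9)) = (6 + (-4/(-10))² + 5*(-4/(-10)))*(-105) + 3 = (6 + (-4*(-⅒))² + 5*(-4*(-⅒)))*(-105) + 3 = (6 + (⅖)² + 5*(⅖))*(-105) + 3 = (6 + 4/25 + 2)*(-105) + 3 = (204/25)*(-105) + 3 = -4284/5 + 3 = -4269/5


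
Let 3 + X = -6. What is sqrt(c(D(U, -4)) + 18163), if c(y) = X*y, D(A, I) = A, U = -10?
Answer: sqrt(18253) ≈ 135.10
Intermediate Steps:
X = -9 (X = -3 - 6 = -9)
c(y) = -9*y
sqrt(c(D(U, -4)) + 18163) = sqrt(-9*(-10) + 18163) = sqrt(90 + 18163) = sqrt(18253)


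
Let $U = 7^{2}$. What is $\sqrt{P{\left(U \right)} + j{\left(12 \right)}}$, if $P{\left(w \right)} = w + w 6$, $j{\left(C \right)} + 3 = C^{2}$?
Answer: $22$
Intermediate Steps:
$j{\left(C \right)} = -3 + C^{2}$
$U = 49$
$P{\left(w \right)} = 7 w$ ($P{\left(w \right)} = w + 6 w = 7 w$)
$\sqrt{P{\left(U \right)} + j{\left(12 \right)}} = \sqrt{7 \cdot 49 - \left(3 - 12^{2}\right)} = \sqrt{343 + \left(-3 + 144\right)} = \sqrt{343 + 141} = \sqrt{484} = 22$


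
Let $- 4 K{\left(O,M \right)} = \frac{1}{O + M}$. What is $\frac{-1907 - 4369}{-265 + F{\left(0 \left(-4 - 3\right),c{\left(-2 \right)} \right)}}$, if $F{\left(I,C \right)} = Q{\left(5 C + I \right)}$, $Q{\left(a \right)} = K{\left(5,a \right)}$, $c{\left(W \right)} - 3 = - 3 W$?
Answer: $\frac{418400}{17667} \approx 23.683$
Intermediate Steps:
$c{\left(W \right)} = 3 - 3 W$
$K{\left(O,M \right)} = - \frac{1}{4 \left(M + O\right)}$ ($K{\left(O,M \right)} = - \frac{1}{4 \left(O + M\right)} = - \frac{1}{4 \left(M + O\right)}$)
$Q{\left(a \right)} = - \frac{1}{20 + 4 a}$ ($Q{\left(a \right)} = - \frac{1}{4 a + 4 \cdot 5} = - \frac{1}{4 a + 20} = - \frac{1}{20 + 4 a}$)
$F{\left(I,C \right)} = - \frac{1}{20 + 4 I + 20 C}$ ($F{\left(I,C \right)} = - \frac{1}{20 + 4 \left(5 C + I\right)} = - \frac{1}{20 + 4 \left(I + 5 C\right)} = - \frac{1}{20 + \left(4 I + 20 C\right)} = - \frac{1}{20 + 4 I + 20 C}$)
$\frac{-1907 - 4369}{-265 + F{\left(0 \left(-4 - 3\right),c{\left(-2 \right)} \right)}} = \frac{-1907 - 4369}{-265 - \frac{1}{20 + 4 \cdot 0 \left(-4 - 3\right) + 20 \left(3 - -6\right)}} = - \frac{6276}{-265 - \frac{1}{20 + 4 \cdot 0 \left(-7\right) + 20 \left(3 + 6\right)}} = - \frac{6276}{-265 - \frac{1}{20 + 4 \cdot 0 + 20 \cdot 9}} = - \frac{6276}{-265 - \frac{1}{20 + 0 + 180}} = - \frac{6276}{-265 - \frac{1}{200}} = - \frac{6276}{- \frac{53001}{200}} = \left(-6276\right) \left(- \frac{200}{53001}\right) = \frac{418400}{17667}$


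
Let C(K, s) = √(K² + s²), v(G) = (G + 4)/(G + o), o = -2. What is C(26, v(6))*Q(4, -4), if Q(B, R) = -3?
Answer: -3*√2729/2 ≈ -78.360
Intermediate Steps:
v(G) = (4 + G)/(-2 + G) (v(G) = (G + 4)/(G - 2) = (4 + G)/(-2 + G))
C(26, v(6))*Q(4, -4) = √(26² + ((4 + 6)/(-2 + 6))²)*(-3) = √(676 + (10/4)²)*(-3) = √(676 + ((¼)*10)²)*(-3) = √(676 + (5/2)²)*(-3) = √(676 + 25/4)*(-3) = √(2729/4)*(-3) = (√2729/2)*(-3) = -3*√2729/2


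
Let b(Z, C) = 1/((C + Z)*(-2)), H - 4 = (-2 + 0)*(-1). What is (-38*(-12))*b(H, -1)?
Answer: -228/5 ≈ -45.600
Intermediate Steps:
H = 6 (H = 4 + (-2 + 0)*(-1) = 4 - 2*(-1) = 4 + 2 = 6)
b(Z, C) = -1/(2*(C + Z)) (b(Z, C) = -1/2/(C + Z) = -1/(2*(C + Z)))
(-38*(-12))*b(H, -1) = (-38*(-12))*(-1/(2*(-1) + 2*6)) = 456*(-1/(-2 + 12)) = 456*(-1/10) = -228/5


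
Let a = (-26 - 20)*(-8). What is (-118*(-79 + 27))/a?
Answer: 767/46 ≈ 16.674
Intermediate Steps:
a = 368 (a = -46*(-8) = 368)
(-118*(-79 + 27))/a = -118*(-79 + 27)/368 = -118*(-52)*(1/368) = 6136*(1/368) = 767/46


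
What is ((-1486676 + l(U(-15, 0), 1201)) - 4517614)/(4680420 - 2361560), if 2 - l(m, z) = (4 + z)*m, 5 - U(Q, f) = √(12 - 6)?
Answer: -6010313/2318860 + 241*√6/463772 ≈ -2.5907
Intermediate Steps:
U(Q, f) = 5 - √6 (U(Q, f) = 5 - √(12 - 6) = 5 - √6)
l(m, z) = 2 - m*(4 + z) (l(m, z) = 2 - (4 + z)*m = 2 - m*(4 + z))
((-1486676 + l(U(-15, 0), 1201)) - 4517614)/(4680420 - 2361560) = ((-1486676 + (2 - 4*(5 - √6) - 1*(5 - √6)*1201)) - 4517614)/(4680420 - 2361560) = ((-1486676 + (2 + (-20 + 4*√6) + (-6005 + 1201*√6))) - 4517614)/2318860 = ((-1486676 + (-6023 + 1205*√6)) - 4517614)*(1/2318860) = ((-1492699 + 1205*√6) - 4517614)*(1/2318860) = (-6010313 + 1205*√6)*(1/2318860) = -6010313/2318860 + 241*√6/463772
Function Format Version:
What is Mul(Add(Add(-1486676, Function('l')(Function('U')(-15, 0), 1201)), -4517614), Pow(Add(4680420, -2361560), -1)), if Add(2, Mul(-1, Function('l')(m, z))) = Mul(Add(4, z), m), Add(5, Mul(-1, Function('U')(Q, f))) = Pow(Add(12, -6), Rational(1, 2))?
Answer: Add(Rational(-6010313, 2318860), Mul(Rational(241, 463772), Pow(6, Rational(1, 2)))) ≈ -2.5907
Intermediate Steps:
Function('U')(Q, f) = Add(5, Mul(-1, Pow(6, Rational(1, 2)))) (Function('U')(Q, f) = Add(5, Mul(-1, Pow(Add(12, -6), Rational(1, 2)))) = Add(5, Mul(-1, Pow(6, Rational(1, 2)))))
Function('l')(m, z) = Add(2, Mul(-1, m, Add(4, z))) (Function('l')(m, z) = Add(2, Mul(-1, Mul(Add(4, z), m))) = Add(2, Mul(-1, Mul(m, Add(4, z)))) = Add(2, Mul(-1, m, Add(4, z))))
Mul(Add(Add(-1486676, Function('l')(Function('U')(-15, 0), 1201)), -4517614), Pow(Add(4680420, -2361560), -1)) = Mul(Add(Add(-1486676, Add(2, Mul(-4, Add(5, Mul(-1, Pow(6, Rational(1, 2))))), Mul(-1, Add(5, Mul(-1, Pow(6, Rational(1, 2)))), 1201))), -4517614), Pow(Add(4680420, -2361560), -1)) = Mul(Add(Add(-1486676, Add(2, Add(-20, Mul(4, Pow(6, Rational(1, 2)))), Add(-6005, Mul(1201, Pow(6, Rational(1, 2)))))), -4517614), Pow(2318860, -1)) = Mul(Add(Add(-1486676, Add(-6023, Mul(1205, Pow(6, Rational(1, 2))))), -4517614), Rational(1, 2318860)) = Mul(Add(Add(-1492699, Mul(1205, Pow(6, Rational(1, 2)))), -4517614), Rational(1, 2318860)) = Mul(Add(-6010313, Mul(1205, Pow(6, Rational(1, 2)))), Rational(1, 2318860)) = Add(Rational(-6010313, 2318860), Mul(Rational(241, 463772), Pow(6, Rational(1, 2))))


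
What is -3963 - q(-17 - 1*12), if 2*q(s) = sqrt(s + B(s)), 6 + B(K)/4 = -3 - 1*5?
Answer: -3963 - I*sqrt(85)/2 ≈ -3963.0 - 4.6098*I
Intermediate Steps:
B(K) = -56 (B(K) = -24 + 4*(-3 - 1*5) = -24 + 4*(-3 - 5) = -24 + 4*(-8) = -24 - 32 = -56)
q(s) = sqrt(-56 + s)/2 (q(s) = sqrt(s - 56)/2 = sqrt(-56 + s)/2)
-3963 - q(-17 - 1*12) = -3963 - sqrt(-56 + (-17 - 1*12))/2 = -3963 - sqrt(-56 + (-17 - 12))/2 = -3963 - sqrt(-56 - 29)/2 = -3963 - sqrt(-85)/2 = -3963 - I*sqrt(85)/2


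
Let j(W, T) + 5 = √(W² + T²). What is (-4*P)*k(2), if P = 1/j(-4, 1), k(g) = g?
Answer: 5 + √17 ≈ 9.1231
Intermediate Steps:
j(W, T) = -5 + √(T² + W²) (j(W, T) = -5 + √(W² + T²) = -5 + √(T² + W²))
P = 1/(-5 + √17) (P = 1/(-5 + √(1² + (-4)²)) = 1/(-5 + √(1 + 16)) = 1/(-5 + √17) ≈ -1.1404)
(-4*P)*k(2) = -4*(-5/8 - √17/8)*2 = (5/2 + √17/2)*2 = 5 + √17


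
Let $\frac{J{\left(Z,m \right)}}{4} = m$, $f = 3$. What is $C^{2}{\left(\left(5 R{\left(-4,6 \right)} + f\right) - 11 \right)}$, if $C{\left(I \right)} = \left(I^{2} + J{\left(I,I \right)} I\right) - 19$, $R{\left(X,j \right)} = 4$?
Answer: $491401$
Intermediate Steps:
$J{\left(Z,m \right)} = 4 m$
$C{\left(I \right)} = -19 + 5 I^{2}$ ($C{\left(I \right)} = \left(I^{2} + 4 I I\right) - 19 = \left(I^{2} + 4 I^{2}\right) - 19 = 5 I^{2} - 19 = -19 + 5 I^{2}$)
$C^{2}{\left(\left(5 R{\left(-4,6 \right)} + f\right) - 11 \right)} = \left(-19 + 5 \left(\left(5 \cdot 4 + 3\right) - 11\right)^{2}\right)^{2} = \left(-19 + 5 \left(\left(20 + 3\right) - 11\right)^{2}\right)^{2} = \left(-19 + 5 \left(23 - 11\right)^{2}\right)^{2} = \left(-19 + 5 \cdot 12^{2}\right)^{2} = \left(-19 + 5 \cdot 144\right)^{2} = \left(-19 + 720\right)^{2} = 701^{2} = 491401$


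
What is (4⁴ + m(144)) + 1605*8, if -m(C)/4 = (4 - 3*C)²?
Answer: -719640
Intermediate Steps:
m(C) = -4*(4 - 3*C)²
(4⁴ + m(144)) + 1605*8 = (4⁴ - 4*(-4 + 3*144)²) + 1605*8 = (256 - 4*(-4 + 432)²) + 12840 = (256 - 4*428²) + 12840 = (256 - 4*183184) + 12840 = (256 - 732736) + 12840 = -732480 + 12840 = -719640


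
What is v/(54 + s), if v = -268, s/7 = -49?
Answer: 268/289 ≈ 0.92734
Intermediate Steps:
s = -343 (s = 7*(-49) = -343)
v/(54 + s) = -268/(54 - 343) = -268/(-289) = -268*(-1/289) = 268/289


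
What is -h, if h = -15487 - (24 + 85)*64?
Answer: 22463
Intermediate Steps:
h = -22463 (h = -15487 - 109*64 = -15487 - 1*6976 = -15487 - 6976 = -22463)
-h = -1*(-22463) = 22463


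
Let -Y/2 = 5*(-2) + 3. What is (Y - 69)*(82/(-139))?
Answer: 4510/139 ≈ 32.446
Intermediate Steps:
Y = 14 (Y = -2*(5*(-2) + 3) = -2*(-10 + 3) = -2*(-7) = 14)
(Y - 69)*(82/(-139)) = (14 - 69)*(82/(-139)) = -4510*(-1)/139 = -55*(-82/139) = 4510/139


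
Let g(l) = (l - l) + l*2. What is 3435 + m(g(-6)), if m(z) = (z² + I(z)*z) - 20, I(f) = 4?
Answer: 3511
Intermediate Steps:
g(l) = 2*l (g(l) = 0 + 2*l = 2*l)
m(z) = -20 + z² + 4*z (m(z) = (z² + 4*z) - 20 = -20 + z² + 4*z)
3435 + m(g(-6)) = 3435 + (-20 + (2*(-6))² + 4*(2*(-6))) = 3435 + (-20 + (-12)² + 4*(-12)) = 3435 + (-20 + 144 - 48) = 3435 + 76 = 3511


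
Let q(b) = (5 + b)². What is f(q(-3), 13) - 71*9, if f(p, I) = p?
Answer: -635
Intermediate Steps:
f(q(-3), 13) - 71*9 = (5 - 3)² - 71*9 = 2² - 639 = 4 - 639 = -635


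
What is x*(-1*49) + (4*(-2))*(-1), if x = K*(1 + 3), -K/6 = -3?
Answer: -3520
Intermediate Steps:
K = 18 (K = -6*(-3) = 18)
x = 72 (x = 18*(1 + 3) = 18*4 = 72)
x*(-1*49) + (4*(-2))*(-1) = 72*(-1*49) + (4*(-2))*(-1) = 72*(-49) - 8*(-1) = -3528 + 8 = -3520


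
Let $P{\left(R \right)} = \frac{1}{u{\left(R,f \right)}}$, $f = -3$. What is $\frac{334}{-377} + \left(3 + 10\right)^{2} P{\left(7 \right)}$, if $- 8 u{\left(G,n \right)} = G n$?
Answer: $\frac{502690}{7917} \approx 63.495$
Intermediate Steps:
$u{\left(G,n \right)} = - \frac{G n}{8}$
$P{\left(R \right)} = \frac{8}{3 R}$ ($P{\left(R \right)} = \frac{1}{\left(- \frac{1}{8}\right) R \left(-3\right)} = \frac{1}{\frac{3}{8} R} = \frac{8}{3 R}$)
$\frac{334}{-377} + \left(3 + 10\right)^{2} P{\left(7 \right)} = \frac{334}{-377} + \left(3 + 10\right)^{2} \frac{8}{3 \cdot 7} = 334 \left(- \frac{1}{377}\right) + 13^{2} \cdot \frac{8}{3} \cdot \frac{1}{7} = - \frac{334}{377} + 169 \cdot \frac{8}{21} = - \frac{334}{377} + \frac{1352}{21} = \frac{502690}{7917}$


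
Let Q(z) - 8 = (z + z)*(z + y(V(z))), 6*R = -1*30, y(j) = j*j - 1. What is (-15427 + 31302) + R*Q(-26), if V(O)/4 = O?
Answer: 2820975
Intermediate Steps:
V(O) = 4*O
y(j) = -1 + j² (y(j) = j² - 1 = -1 + j²)
R = -5 (R = (-1*30)/6 = (⅙)*(-30) = -5)
Q(z) = 8 + 2*z*(-1 + z + 16*z²) (Q(z) = 8 + (z + z)*(z + (-1 + (4*z)²)) = 8 + (2*z)*(z + (-1 + 16*z²)) = 8 + (2*z)*(-1 + z + 16*z²) = 8 + 2*z*(-1 + z + 16*z²))
(-15427 + 31302) + R*Q(-26) = (-15427 + 31302) - 5*(8 - 2*(-26) + 2*(-26)² + 32*(-26)³) = 15875 - 5*(8 + 52 + 2*676 + 32*(-17576)) = 15875 - 5*(8 + 52 + 1352 - 562432) = 15875 - 5*(-561020) = 15875 + 2805100 = 2820975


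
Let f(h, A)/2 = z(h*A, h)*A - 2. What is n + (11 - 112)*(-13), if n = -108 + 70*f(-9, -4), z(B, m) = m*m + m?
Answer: -39395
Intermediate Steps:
z(B, m) = m + m² (z(B, m) = m² + m = m + m²)
f(h, A) = -4 + 2*A*h*(1 + h) (f(h, A) = 2*((h*(1 + h))*A - 2) = 2*(A*h*(1 + h) - 2) = 2*(-2 + A*h*(1 + h)) = -4 + 2*A*h*(1 + h))
n = -40708 (n = -108 + 70*(-4 + 2*(-4)*(-9)*(1 - 9)) = -108 + 70*(-4 + 2*(-4)*(-9)*(-8)) = -108 + 70*(-4 - 576) = -108 + 70*(-580) = -108 - 40600 = -40708)
n + (11 - 112)*(-13) = -40708 + (11 - 112)*(-13) = -40708 - 101*(-13) = -40708 + 1313 = -39395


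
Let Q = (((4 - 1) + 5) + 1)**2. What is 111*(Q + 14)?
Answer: 10545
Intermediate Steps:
Q = 81 (Q = ((3 + 5) + 1)**2 = (8 + 1)**2 = 9**2 = 81)
111*(Q + 14) = 111*(81 + 14) = 111*95 = 10545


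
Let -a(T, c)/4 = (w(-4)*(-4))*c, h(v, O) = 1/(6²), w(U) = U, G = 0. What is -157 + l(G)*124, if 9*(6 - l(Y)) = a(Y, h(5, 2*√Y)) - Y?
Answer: 49531/81 ≈ 611.49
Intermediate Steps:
h(v, O) = 1/36
a(T, c) = -64*c (a(T, c) = -4*(-4*(-4))*c = -64*c)
l(Y) = 502/81 + Y/9 (l(Y) = 6 - (-64*1/36 - Y)/9 = 6 - (-16/9 - Y)/9 = 6 + (16/81 + Y/9) = 502/81 + Y/9)
-157 + l(G)*124 = -157 + (502/81 + (⅑)*0)*124 = -157 + (502/81 + 0)*124 = -157 + (502/81)*124 = -157 + 62248/81 = 49531/81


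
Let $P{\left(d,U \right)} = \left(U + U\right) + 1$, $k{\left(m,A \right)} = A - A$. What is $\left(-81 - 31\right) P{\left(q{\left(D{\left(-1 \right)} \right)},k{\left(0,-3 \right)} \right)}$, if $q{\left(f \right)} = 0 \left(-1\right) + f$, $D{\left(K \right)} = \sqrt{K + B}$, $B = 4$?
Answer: $-112$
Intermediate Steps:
$k{\left(m,A \right)} = 0$
$D{\left(K \right)} = \sqrt{4 + K}$ ($D{\left(K \right)} = \sqrt{K + 4} = \sqrt{4 + K}$)
$q{\left(f \right)} = f$ ($q{\left(f \right)} = 0 + f = f$)
$P{\left(d,U \right)} = 1 + 2 U$ ($P{\left(d,U \right)} = 2 U + 1 = 1 + 2 U$)
$\left(-81 - 31\right) P{\left(q{\left(D{\left(-1 \right)} \right)},k{\left(0,-3 \right)} \right)} = \left(-81 - 31\right) \left(1 + 2 \cdot 0\right) = - 112 \left(1 + 0\right) = \left(-112\right) 1 = -112$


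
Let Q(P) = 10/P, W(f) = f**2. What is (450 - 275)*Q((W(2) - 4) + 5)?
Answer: 350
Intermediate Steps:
(450 - 275)*Q((W(2) - 4) + 5) = (450 - 275)*(10/((2**2 - 4) + 5)) = 175*(10/((4 - 4) + 5)) = 175*(10/(0 + 5)) = 175*(10/5) = 175*(10*(1/5)) = 175*2 = 350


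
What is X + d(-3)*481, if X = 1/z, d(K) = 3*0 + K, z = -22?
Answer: -31747/22 ≈ -1443.0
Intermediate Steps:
d(K) = K (d(K) = 0 + K = K)
X = -1/22 (X = 1/(-22) = -1/22 ≈ -0.045455)
X + d(-3)*481 = -1/22 - 3*481 = -1/22 - 1443 = -31747/22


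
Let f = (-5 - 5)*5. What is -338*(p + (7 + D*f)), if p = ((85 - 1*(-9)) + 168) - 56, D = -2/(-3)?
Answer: -182182/3 ≈ -60727.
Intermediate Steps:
f = -50 (f = -10*5 = -50)
D = ⅔ (D = -2*(-⅓) = ⅔ ≈ 0.66667)
p = 206 (p = ((85 + 9) + 168) - 56 = (94 + 168) - 56 = 262 - 56 = 206)
-338*(p + (7 + D*f)) = -338*(206 + (7 + (⅔)*(-50))) = -338*(206 + (7 - 100/3)) = -338*(206 - 79/3) = -338*539/3 = -182182/3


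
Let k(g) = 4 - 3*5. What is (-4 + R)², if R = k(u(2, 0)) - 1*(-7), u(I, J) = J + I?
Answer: 64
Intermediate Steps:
u(I, J) = I + J
k(g) = -11 (k(g) = 4 - 15 = -11)
R = -4 (R = -11 - 1*(-7) = -11 + 7 = -4)
(-4 + R)² = (-4 - 4)² = (-8)² = 64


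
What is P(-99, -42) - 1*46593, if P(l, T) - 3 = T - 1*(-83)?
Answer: -46549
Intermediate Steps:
P(l, T) = 86 + T (P(l, T) = 3 + (T - 1*(-83)) = 3 + (T + 83) = 3 + (83 + T) = 86 + T)
P(-99, -42) - 1*46593 = (86 - 42) - 1*46593 = 44 - 46593 = -46549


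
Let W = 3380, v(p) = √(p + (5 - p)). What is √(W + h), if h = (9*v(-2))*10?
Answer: √(3380 + 90*√5) ≈ 59.844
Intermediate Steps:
v(p) = √5
h = 90*√5 (h = (9*√5)*10 = 90*√5 ≈ 201.25)
√(W + h) = √(3380 + 90*√5)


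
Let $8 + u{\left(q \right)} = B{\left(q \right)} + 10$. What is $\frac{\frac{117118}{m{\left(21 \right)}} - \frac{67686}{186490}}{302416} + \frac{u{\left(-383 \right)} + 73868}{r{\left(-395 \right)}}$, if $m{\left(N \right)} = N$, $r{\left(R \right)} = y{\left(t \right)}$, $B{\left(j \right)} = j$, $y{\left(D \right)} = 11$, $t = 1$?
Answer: $\frac{43517238659131117}{6513918161520} \approx 6680.7$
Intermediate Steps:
$r{\left(R \right)} = 11$
$u{\left(q \right)} = 2 + q$ ($u{\left(q \right)} = -8 + \left(q + 10\right) = -8 + \left(10 + q\right) = 2 + q$)
$\frac{\frac{117118}{m{\left(21 \right)}} - \frac{67686}{186490}}{302416} + \frac{u{\left(-383 \right)} + 73868}{r{\left(-395 \right)}} = \frac{\frac{117118}{21} - \frac{67686}{186490}}{302416} + \frac{\left(2 - 383\right) + 73868}{11} = \left(117118 \cdot \frac{1}{21} - \frac{33843}{93245}\right) \frac{1}{302416} + \left(-381 + 73868\right) \frac{1}{11} = \left(\frac{117118}{21} - \frac{33843}{93245}\right) \frac{1}{302416} + 73487 \cdot \frac{1}{11} = \frac{10919957207}{1958145} \cdot \frac{1}{302416} + \frac{73487}{11} = \frac{10919957207}{592174378320} + \frac{73487}{11} = \frac{43517238659131117}{6513918161520}$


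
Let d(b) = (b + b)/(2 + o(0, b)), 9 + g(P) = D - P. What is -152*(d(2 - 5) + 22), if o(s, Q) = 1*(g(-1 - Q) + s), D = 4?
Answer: -17632/5 ≈ -3526.4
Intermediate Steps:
g(P) = -5 - P (g(P) = -9 + (4 - P) = -5 - P)
o(s, Q) = -4 + Q + s (o(s, Q) = 1*((-5 - (-1 - Q)) + s) = 1*((-5 + (1 + Q)) + s) = 1*((-4 + Q) + s) = 1*(-4 + Q + s) = -4 + Q + s)
d(b) = 2*b/(-2 + b) (d(b) = (b + b)/(2 + (-4 + b + 0)) = (2*b)/(2 + (-4 + b)) = (2*b)/(-2 + b) = 2*b/(-2 + b))
-152*(d(2 - 5) + 22) = -152*(2*(2 - 5)/(-2 + (2 - 5)) + 22) = -152*(2*(-3)/(-2 - 3) + 22) = -152*(2*(-3)/(-5) + 22) = -152*(2*(-3)*(-⅕) + 22) = -152*(6/5 + 22) = -152*116/5 = -17632/5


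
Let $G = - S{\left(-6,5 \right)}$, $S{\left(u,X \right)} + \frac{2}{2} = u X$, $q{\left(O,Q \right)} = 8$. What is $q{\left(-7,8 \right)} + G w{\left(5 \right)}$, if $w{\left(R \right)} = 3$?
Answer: $101$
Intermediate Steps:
$S{\left(u,X \right)} = -1 + X u$ ($S{\left(u,X \right)} = -1 + u X = -1 + X u$)
$G = 31$ ($G = - (-1 + 5 \left(-6\right)) = - (-1 - 30) = \left(-1\right) \left(-31\right) = 31$)
$q{\left(-7,8 \right)} + G w{\left(5 \right)} = 8 + 31 \cdot 3 = 8 + 93 = 101$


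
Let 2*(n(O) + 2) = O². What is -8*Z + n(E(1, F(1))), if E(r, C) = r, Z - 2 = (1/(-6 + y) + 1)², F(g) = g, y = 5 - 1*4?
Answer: -1131/50 ≈ -22.620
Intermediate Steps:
y = 1 (y = 5 - 4 = 1)
Z = 66/25 (Z = 2 + (1/(-6 + 1) + 1)² = 2 + (1/(-5) + 1)² = 2 + (-⅕ + 1)² = 2 + (⅘)² = 2 + 16/25 = 66/25 ≈ 2.6400)
n(O) = -2 + O²/2
-8*Z + n(E(1, F(1))) = -8*66/25 + (-2 + (½)*1²) = -528/25 + (-2 + (½)*1) = -528/25 + (-2 + ½) = -528/25 - 3/2 = -1131/50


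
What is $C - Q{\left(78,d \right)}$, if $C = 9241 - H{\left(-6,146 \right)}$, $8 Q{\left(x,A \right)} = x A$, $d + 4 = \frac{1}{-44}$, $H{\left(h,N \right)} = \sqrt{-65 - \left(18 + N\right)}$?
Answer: $\frac{1633319}{176} - i \sqrt{229} \approx 9280.2 - 15.133 i$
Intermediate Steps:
$H{\left(h,N \right)} = \sqrt{-83 - N}$
$d = - \frac{177}{44}$ ($d = -4 + \frac{1}{-44} = -4 - \frac{1}{44} = - \frac{177}{44} \approx -4.0227$)
$Q{\left(x,A \right)} = \frac{A x}{8}$ ($Q{\left(x,A \right)} = \frac{x A}{8} = \frac{A x}{8}$)
$C = 9241 - i \sqrt{229}$ ($C = 9241 - \sqrt{-83 - 146} = 9241 - \sqrt{-229} = 9241 - i \sqrt{229} \approx 9241.0 - 15.133 i$)
$C - Q{\left(78,d \right)} = \left(9241 - i \sqrt{229}\right) - \frac{1}{8} \left(- \frac{177}{44}\right) 78 = \left(9241 - i \sqrt{229}\right) - - \frac{6903}{176} = \left(9241 - i \sqrt{229}\right) + \frac{6903}{176} = \frac{1633319}{176} - i \sqrt{229}$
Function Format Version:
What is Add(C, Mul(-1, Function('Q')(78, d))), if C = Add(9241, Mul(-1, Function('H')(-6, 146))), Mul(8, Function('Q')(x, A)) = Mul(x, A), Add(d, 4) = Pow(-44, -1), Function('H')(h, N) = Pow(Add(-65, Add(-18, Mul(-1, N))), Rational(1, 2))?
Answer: Add(Rational(1633319, 176), Mul(-1, I, Pow(229, Rational(1, 2)))) ≈ Add(9280.2, Mul(-15.133, I))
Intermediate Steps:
Function('H')(h, N) = Pow(Add(-83, Mul(-1, N)), Rational(1, 2))
d = Rational(-177, 44) (d = Add(-4, Pow(-44, -1)) = Add(-4, Rational(-1, 44)) = Rational(-177, 44) ≈ -4.0227)
Function('Q')(x, A) = Mul(Rational(1, 8), A, x) (Function('Q')(x, A) = Mul(Rational(1, 8), Mul(x, A)) = Mul(Rational(1, 8), Mul(A, x)) = Mul(Rational(1, 8), A, x))
C = Add(9241, Mul(-1, I, Pow(229, Rational(1, 2)))) (C = Add(9241, Mul(-1, Pow(Add(-83, Mul(-1, 146)), Rational(1, 2)))) = Add(9241, Mul(-1, Pow(Add(-83, -146), Rational(1, 2)))) = Add(9241, Mul(-1, Pow(-229, Rational(1, 2)))) = Add(9241, Mul(-1, Mul(I, Pow(229, Rational(1, 2))))) = Add(9241, Mul(-1, I, Pow(229, Rational(1, 2)))) ≈ Add(9241.0, Mul(-15.133, I)))
Add(C, Mul(-1, Function('Q')(78, d))) = Add(Add(9241, Mul(-1, I, Pow(229, Rational(1, 2)))), Mul(-1, Mul(Rational(1, 8), Rational(-177, 44), 78))) = Add(Add(9241, Mul(-1, I, Pow(229, Rational(1, 2)))), Mul(-1, Rational(-6903, 176))) = Add(Add(9241, Mul(-1, I, Pow(229, Rational(1, 2)))), Rational(6903, 176)) = Add(Rational(1633319, 176), Mul(-1, I, Pow(229, Rational(1, 2))))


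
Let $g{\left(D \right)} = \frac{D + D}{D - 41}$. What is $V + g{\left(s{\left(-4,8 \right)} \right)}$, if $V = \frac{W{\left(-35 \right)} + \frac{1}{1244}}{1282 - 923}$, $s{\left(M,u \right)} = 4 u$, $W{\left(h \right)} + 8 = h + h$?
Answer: $- \frac{29455423}{4019364} \approx -7.3284$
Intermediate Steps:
$W{\left(h \right)} = -8 + 2 h$ ($W{\left(h \right)} = -8 + \left(h + h\right) = -8 + 2 h$)
$g{\left(D \right)} = \frac{2 D}{-41 + D}$
$V = - \frac{97031}{446596}$ ($V = \frac{\left(-8 + 2 \left(-35\right)\right) + \frac{1}{1244}}{1282 - 923} = \frac{\left(-8 - 70\right) + \frac{1}{1244}}{359} = \left(-78 + \frac{1}{1244}\right) \frac{1}{359} = \left(- \frac{97031}{1244}\right) \frac{1}{359} = - \frac{97031}{446596} \approx -0.21727$)
$V + g{\left(s{\left(-4,8 \right)} \right)} = - \frac{97031}{446596} + \frac{2 \cdot 4 \cdot 8}{-41 + 4 \cdot 8} = - \frac{97031}{446596} + 2 \cdot 32 \frac{1}{-41 + 32} = - \frac{97031}{446596} + 2 \cdot 32 \frac{1}{-9} = - \frac{97031}{446596} + 2 \cdot 32 \left(- \frac{1}{9}\right) = - \frac{97031}{446596} - \frac{64}{9} = - \frac{29455423}{4019364}$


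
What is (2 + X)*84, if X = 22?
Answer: 2016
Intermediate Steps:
(2 + X)*84 = (2 + 22)*84 = 24*84 = 2016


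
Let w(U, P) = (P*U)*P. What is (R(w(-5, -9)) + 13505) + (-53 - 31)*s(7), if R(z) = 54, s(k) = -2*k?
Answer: 14735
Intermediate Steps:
w(U, P) = U*P²
(R(w(-5, -9)) + 13505) + (-53 - 31)*s(7) = (54 + 13505) + (-53 - 31)*(-2*7) = 13559 - 84*(-14) = 13559 + 1176 = 14735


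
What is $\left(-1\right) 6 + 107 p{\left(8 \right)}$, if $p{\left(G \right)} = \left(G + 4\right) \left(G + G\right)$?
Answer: $20538$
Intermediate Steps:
$p{\left(G \right)} = 2 G \left(4 + G\right)$ ($p{\left(G \right)} = \left(4 + G\right) 2 G = 2 G \left(4 + G\right)$)
$\left(-1\right) 6 + 107 p{\left(8 \right)} = \left(-1\right) 6 + 107 \cdot 2 \cdot 8 \left(4 + 8\right) = -6 + 107 \cdot 2 \cdot 8 \cdot 12 = -6 + 107 \cdot 192 = -6 + 20544 = 20538$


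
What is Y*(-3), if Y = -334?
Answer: 1002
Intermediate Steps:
Y*(-3) = -334*(-3) = 1002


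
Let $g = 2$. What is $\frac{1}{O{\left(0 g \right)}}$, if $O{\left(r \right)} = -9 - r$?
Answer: $- \frac{1}{9} \approx -0.11111$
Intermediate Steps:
$\frac{1}{O{\left(0 g \right)}} = \frac{1}{-9 - 0 \cdot 2} = \frac{1}{-9 - 0} = \frac{1}{-9 + 0} = \frac{1}{-9} = - \frac{1}{9}$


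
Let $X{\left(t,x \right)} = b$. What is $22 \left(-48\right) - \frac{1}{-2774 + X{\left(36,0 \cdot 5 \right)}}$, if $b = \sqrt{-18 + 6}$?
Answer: $- \frac{4063005077}{3847544} + \frac{i \sqrt{3}}{3847544} \approx -1056.0 + 4.5017 \cdot 10^{-7} i$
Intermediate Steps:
$b = 2 i \sqrt{3}$ ($b = \sqrt{-12} = 2 i \sqrt{3} \approx 3.4641 i$)
$X{\left(t,x \right)} = 2 i \sqrt{3}$
$22 \left(-48\right) - \frac{1}{-2774 + X{\left(36,0 \cdot 5 \right)}} = 22 \left(-48\right) - \frac{1}{-2774 + 2 i \sqrt{3}} = -1056 - \frac{1}{-2774 + 2 i \sqrt{3}}$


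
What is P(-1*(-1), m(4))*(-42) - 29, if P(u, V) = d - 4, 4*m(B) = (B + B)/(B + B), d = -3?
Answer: 265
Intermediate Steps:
m(B) = 1/4 (m(B) = ((B + B)/(B + B))/4 = ((2*B)/((2*B)))/4 = ((2*B)*(1/(2*B)))/4 = (1/4)*1 = 1/4)
P(u, V) = -7 (P(u, V) = -3 - 4 = -7)
P(-1*(-1), m(4))*(-42) - 29 = -7*(-42) - 29 = 294 - 29 = 265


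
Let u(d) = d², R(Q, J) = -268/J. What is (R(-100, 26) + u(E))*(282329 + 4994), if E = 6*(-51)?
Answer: 349710592282/13 ≈ 2.6901e+10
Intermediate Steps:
E = -306
(R(-100, 26) + u(E))*(282329 + 4994) = (-268/26 + (-306)²)*(282329 + 4994) = (-268*1/26 + 93636)*287323 = (-134/13 + 93636)*287323 = (1217134/13)*287323 = 349710592282/13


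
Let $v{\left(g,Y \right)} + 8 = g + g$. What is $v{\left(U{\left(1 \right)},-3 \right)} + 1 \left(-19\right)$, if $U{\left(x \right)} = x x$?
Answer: $-25$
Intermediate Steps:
$U{\left(x \right)} = x^{2}$
$v{\left(g,Y \right)} = -8 + 2 g$ ($v{\left(g,Y \right)} = -8 + \left(g + g\right) = -8 + 2 g$)
$v{\left(U{\left(1 \right)},-3 \right)} + 1 \left(-19\right) = \left(-8 + 2 \cdot 1^{2}\right) + 1 \left(-19\right) = \left(-8 + 2 \cdot 1\right) - 19 = \left(-8 + 2\right) - 19 = -6 - 19 = -25$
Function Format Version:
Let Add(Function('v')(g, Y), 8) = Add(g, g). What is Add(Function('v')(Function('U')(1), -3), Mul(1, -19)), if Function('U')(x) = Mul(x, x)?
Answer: -25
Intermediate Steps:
Function('U')(x) = Pow(x, 2)
Function('v')(g, Y) = Add(-8, Mul(2, g)) (Function('v')(g, Y) = Add(-8, Add(g, g)) = Add(-8, Mul(2, g)))
Add(Function('v')(Function('U')(1), -3), Mul(1, -19)) = Add(Add(-8, Mul(2, Pow(1, 2))), Mul(1, -19)) = Add(Add(-8, Mul(2, 1)), -19) = Add(Add(-8, 2), -19) = Add(-6, -19) = -25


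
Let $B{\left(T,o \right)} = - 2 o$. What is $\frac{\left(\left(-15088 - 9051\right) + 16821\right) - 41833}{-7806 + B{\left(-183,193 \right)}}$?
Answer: $\frac{49151}{8192} \approx 5.9999$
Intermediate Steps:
$\frac{\left(\left(-15088 - 9051\right) + 16821\right) - 41833}{-7806 + B{\left(-183,193 \right)}} = \frac{\left(\left(-15088 - 9051\right) + 16821\right) - 41833}{-7806 - 386} = \frac{\left(-24139 + 16821\right) - 41833}{-7806 - 386} = \frac{-7318 - 41833}{-8192} = \left(-49151\right) \left(- \frac{1}{8192}\right) = \frac{49151}{8192}$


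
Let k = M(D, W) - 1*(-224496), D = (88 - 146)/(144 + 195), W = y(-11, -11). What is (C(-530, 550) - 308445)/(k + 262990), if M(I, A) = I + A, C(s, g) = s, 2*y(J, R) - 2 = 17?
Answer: -209485050/330521833 ≈ -0.63380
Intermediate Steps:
y(J, R) = 19/2 (y(J, R) = 1 + (1/2)*17 = 1 + 17/2 = 19/2)
W = 19/2 ≈ 9.5000
D = -58/339 ≈ -0.17109
M(I, A) = A + I
k = 152214613/678 (k = (19/2 - 58/339) - 1*(-224496) = 6325/678 + 224496 = 152214613/678 ≈ 2.2451e+5)
(C(-530, 550) - 308445)/(k + 262990) = (-530 - 308445)/(152214613/678 + 262990) = -308975/330521833/678 = -308975*678/330521833 = -209485050/330521833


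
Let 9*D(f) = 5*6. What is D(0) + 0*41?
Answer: 10/3 ≈ 3.3333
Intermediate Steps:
D(f) = 10/3 (D(f) = (5*6)/9 = (1/9)*30 = 10/3)
D(0) + 0*41 = 10/3 + 0*41 = 10/3 + 0 = 10/3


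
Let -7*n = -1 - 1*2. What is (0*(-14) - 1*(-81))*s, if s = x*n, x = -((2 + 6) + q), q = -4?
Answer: -972/7 ≈ -138.86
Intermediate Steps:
n = 3/7 (n = -(-1 - 1*2)/7 = -(-1 - 2)/7 = -1/7*(-3) = 3/7 ≈ 0.42857)
x = -4 (x = -((2 + 6) - 4) = -(8 - 4) = -1*4 = -4)
s = -12/7 (s = -4*3/7 = -12/7 ≈ -1.7143)
(0*(-14) - 1*(-81))*s = (0*(-14) - 1*(-81))*(-12/7) = (0 + 81)*(-12/7) = 81*(-12/7) = -972/7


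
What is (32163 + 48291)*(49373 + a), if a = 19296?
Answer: 5524695726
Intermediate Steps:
(32163 + 48291)*(49373 + a) = (32163 + 48291)*(49373 + 19296) = 80454*68669 = 5524695726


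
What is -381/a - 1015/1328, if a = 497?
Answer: -1010423/660016 ≈ -1.5309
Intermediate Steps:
-381/a - 1015/1328 = -381/497 - 1015/1328 = -1010423/660016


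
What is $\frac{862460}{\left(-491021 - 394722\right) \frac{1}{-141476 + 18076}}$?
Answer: $\frac{106427564000}{885743} \approx 1.2016 \cdot 10^{5}$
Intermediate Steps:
$\frac{862460}{\left(-491021 - 394722\right) \frac{1}{-141476 + 18076}} = \frac{862460}{\left(-885743\right) \frac{1}{-123400}} = \frac{862460}{\left(-885743\right) \left(- \frac{1}{123400}\right)} = \frac{862460}{\frac{885743}{123400}} = 862460 \cdot \frac{123400}{885743} = \frac{106427564000}{885743}$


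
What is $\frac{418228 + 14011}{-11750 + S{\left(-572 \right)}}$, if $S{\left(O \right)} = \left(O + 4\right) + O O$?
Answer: $\frac{432239}{314866} \approx 1.3728$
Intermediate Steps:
$S{\left(O \right)} = 4 + O + O^{2}$ ($S{\left(O \right)} = \left(4 + O\right) + O^{2} = 4 + O + O^{2}$)
$\frac{418228 + 14011}{-11750 + S{\left(-572 \right)}} = \frac{418228 + 14011}{-11750 + \left(4 - 572 + \left(-572\right)^{2}\right)} = \frac{432239}{-11750 + \left(4 - 572 + 327184\right)} = \frac{432239}{-11750 + 326616} = \frac{432239}{314866}$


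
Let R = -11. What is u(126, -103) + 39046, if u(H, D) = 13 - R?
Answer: 39070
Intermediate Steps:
u(H, D) = 24 (u(H, D) = 13 - 1*(-11) = 13 + 11 = 24)
u(126, -103) + 39046 = 24 + 39046 = 39070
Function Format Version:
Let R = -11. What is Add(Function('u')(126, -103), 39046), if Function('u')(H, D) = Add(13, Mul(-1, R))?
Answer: 39070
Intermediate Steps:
Function('u')(H, D) = 24 (Function('u')(H, D) = Add(13, Mul(-1, -11)) = Add(13, 11) = 24)
Add(Function('u')(126, -103), 39046) = Add(24, 39046) = 39070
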